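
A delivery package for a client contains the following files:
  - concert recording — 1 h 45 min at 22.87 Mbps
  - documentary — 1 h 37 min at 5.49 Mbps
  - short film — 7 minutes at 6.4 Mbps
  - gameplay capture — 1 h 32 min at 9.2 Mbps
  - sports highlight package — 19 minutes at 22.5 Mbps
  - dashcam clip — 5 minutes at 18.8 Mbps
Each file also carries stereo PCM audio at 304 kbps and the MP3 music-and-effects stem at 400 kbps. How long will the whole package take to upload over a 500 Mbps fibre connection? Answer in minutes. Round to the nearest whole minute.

9 minutes

Audio total: 304 + 400 = 704 kbps = 0.704 Mbps.
concert recording: 23.574 Mbps × 6300 s = 148516.2 Mb
documentary: 6.194 Mbps × 5820 s = 36049.1 Mb
short film: 7.104 Mbps × 420 s = 2983.7 Mb
gameplay capture: 9.904 Mbps × 5520 s = 54670.1 Mb
sports highlight package: 23.204 Mbps × 1140 s = 26452.6 Mb
dashcam clip: 19.504 Mbps × 300 s = 5851.2 Mb
Total: 274522.8 Mb = 34315.3 MB.
At 500 Mbps: 274522.8 / 500 = 549 s ≈ 9.15 minutes.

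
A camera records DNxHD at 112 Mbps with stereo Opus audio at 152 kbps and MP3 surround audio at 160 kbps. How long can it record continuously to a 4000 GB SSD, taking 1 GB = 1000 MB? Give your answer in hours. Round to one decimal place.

79.1 hours

Audio total: 152 + 160 = 312 kbps = 0.312 Mbps.
Total bitrate: 112 + 0.312 = 112.312 Mbps.
Capacity: 4000 GB = 32,000,000 Mb.
Recording time: 32,000,000 / 112.312 = 284,921 s ≈ 79.1 hours.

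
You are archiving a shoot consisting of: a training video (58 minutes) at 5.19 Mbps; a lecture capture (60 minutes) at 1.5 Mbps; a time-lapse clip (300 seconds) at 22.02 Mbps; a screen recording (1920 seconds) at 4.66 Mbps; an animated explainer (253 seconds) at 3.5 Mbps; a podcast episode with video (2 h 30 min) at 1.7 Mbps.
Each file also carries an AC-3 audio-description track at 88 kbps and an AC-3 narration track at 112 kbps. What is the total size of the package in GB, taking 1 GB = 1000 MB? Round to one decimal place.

7.4 GB

Audio total: 88 + 112 = 200 kbps = 0.200 Mbps.
training video: 5.390 Mbps × 3480 s = 18757.2 Mb
lecture capture: 1.700 Mbps × 3600 s = 6120.0 Mb
time-lapse clip: 22.220 Mbps × 300 s = 6666.0 Mb
screen recording: 4.860 Mbps × 1920 s = 9331.2 Mb
animated explainer: 3.700 Mbps × 253 s = 936.1 Mb
podcast episode with video: 1.900 Mbps × 9000 s = 17100.0 Mb
Total: 58910.5 Mb = 7363.8 MB.
= 7.364 GB.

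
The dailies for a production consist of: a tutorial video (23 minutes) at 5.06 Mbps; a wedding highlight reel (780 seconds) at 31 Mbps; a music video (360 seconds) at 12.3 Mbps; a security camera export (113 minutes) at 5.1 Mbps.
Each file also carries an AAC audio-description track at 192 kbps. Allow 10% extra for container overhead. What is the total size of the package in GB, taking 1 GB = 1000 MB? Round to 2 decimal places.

Audio: 192 kbps = 0.192 Mbps.
tutorial video: 5.252 Mbps × 1380 s × 1.10 = 7972.5 Mb
wedding highlight reel: 31.192 Mbps × 780 s × 1.10 = 26762.7 Mb
music video: 12.492 Mbps × 360 s × 1.10 = 4946.8 Mb
security camera export: 5.292 Mbps × 6780 s × 1.10 = 39467.7 Mb
Total: 79149.8 Mb = 9893.7 MB.
= 9.894 GB.

9.89 GB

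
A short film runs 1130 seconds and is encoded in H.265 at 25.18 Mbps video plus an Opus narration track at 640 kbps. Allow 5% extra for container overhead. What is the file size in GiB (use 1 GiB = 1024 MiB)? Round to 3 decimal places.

3.566 GiB

Audio: 640 kbps = 0.640 Mbps.
Total bitrate: 25.18 + 0.640 = 25.820 Mbps.
Stream data: 25.820 Mbps × 1130 s = 29176.6 Mb.
With 5% container overhead: ×1.05.
30,635 Mb = 3,829,428,750 bytes ÷ 1,073,741,824 = 3.566 GiB.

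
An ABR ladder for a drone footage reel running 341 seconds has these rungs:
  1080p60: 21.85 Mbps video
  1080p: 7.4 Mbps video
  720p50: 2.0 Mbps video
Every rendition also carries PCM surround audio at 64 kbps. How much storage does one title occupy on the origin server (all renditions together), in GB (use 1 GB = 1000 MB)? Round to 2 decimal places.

1.34 GB

Audio: 64 kbps = 0.064 Mbps.
Sum of rendition bitrates: (21.85+0.064) + (7.4+0.064) + (2.0+0.064) = 31.442 Mbps.
× 341 s = 10,722 Mb = 1,340 MB = 1.340 GB.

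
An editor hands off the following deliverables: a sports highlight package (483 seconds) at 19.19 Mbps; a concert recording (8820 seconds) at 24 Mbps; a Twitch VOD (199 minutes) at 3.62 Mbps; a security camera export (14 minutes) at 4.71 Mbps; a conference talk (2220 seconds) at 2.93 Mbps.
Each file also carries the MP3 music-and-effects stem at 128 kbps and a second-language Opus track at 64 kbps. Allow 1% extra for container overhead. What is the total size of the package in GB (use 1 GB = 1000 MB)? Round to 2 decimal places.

Audio total: 128 + 64 = 192 kbps = 0.192 Mbps.
sports highlight package: 19.382 Mbps × 483 s × 1.01 = 9455.1 Mb
concert recording: 24.192 Mbps × 8820 s × 1.01 = 215507.2 Mb
Twitch VOD: 3.812 Mbps × 11940 s × 1.01 = 45970.4 Mb
security camera export: 4.902 Mbps × 840 s × 1.01 = 4158.9 Mb
conference talk: 3.122 Mbps × 2220 s × 1.01 = 7000.1 Mb
Total: 282091.7 Mb = 35261.5 MB.
= 35.26 GB.

35.26 GB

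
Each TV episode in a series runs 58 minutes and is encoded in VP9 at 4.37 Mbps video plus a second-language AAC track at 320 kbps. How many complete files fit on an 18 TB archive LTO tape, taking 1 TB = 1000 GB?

58 min = 3480 s
Audio: 320 kbps = 0.320 Mbps.
Total bitrate: 4.690 Mbps.
Per item: 4.690 Mbps × 3480 s = 16,321 Mb = 2,040 MB.
Capacity: 18 TB = 144,000,000 Mb; 8822.88 items → 8822 complete.

8822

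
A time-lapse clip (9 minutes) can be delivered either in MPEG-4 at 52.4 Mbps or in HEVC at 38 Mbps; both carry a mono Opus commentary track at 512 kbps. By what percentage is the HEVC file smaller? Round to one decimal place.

27.2%

9 min = 540 s
Audio: 512 kbps = 0.512 Mbps.
MPEG-4: 52.912 Mbps × 540 s = 28572.5 Mb = 3.572 GB.
HEVC: 38.512 Mbps × 540 s = 20796.5 Mb = 2.600 GB.
Reduction: (1 − 2.600/3.572) × 100 = 27.21%.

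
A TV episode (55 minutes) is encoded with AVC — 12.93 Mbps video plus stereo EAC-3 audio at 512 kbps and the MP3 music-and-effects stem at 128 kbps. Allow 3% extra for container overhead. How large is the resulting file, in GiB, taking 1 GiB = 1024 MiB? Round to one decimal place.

55 min = 3300 s
Audio total: 512 + 128 = 640 kbps = 0.640 Mbps.
Total bitrate: 12.93 + 0.640 = 13.570 Mbps.
Stream data: 13.570 Mbps × 3300 s = 44781.0 Mb.
With 3% container overhead: ×1.03.
46,124 Mb = 5,765,553,750 bytes ÷ 1,073,741,824 = 5.370 GiB.

5.4 GiB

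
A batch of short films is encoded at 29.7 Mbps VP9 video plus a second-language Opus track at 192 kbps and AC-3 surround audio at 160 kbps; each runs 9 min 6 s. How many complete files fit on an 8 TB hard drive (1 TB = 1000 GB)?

3900

9 min 6 s = 546 s
Audio total: 192 + 160 = 352 kbps = 0.352 Mbps.
Total bitrate: 30.052 Mbps.
Per item: 30.052 Mbps × 546 s = 16,408 Mb = 2,051 MB.
Capacity: 8 TB = 64,000,000 Mb; 3900.44 items → 3900 complete.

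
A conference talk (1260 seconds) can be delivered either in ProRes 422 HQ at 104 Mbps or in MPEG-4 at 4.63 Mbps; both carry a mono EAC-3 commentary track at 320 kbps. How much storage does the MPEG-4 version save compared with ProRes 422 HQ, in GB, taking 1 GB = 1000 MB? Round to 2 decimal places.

Audio: 320 kbps = 0.320 Mbps.
ProRes 422 HQ: 104.320 Mbps × 1260 s = 131443.2 Mb = 16.430 GB.
MPEG-4: 4.950 Mbps × 1260 s = 6237.0 Mb = 0.780 GB.
Saving: 16.430 − 0.780 = 15.651 GB.

15.65 GB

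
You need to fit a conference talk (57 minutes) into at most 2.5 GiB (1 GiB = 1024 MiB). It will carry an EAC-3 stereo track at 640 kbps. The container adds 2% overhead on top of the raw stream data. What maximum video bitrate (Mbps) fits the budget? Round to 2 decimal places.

Budget: 2.5 GiB = 21474.8 Mb.
Stream payload after overhead: 21474.8 / 1.02 = 21053.8 Mb.
57 min = 3420 s
Total bitrate budget: 21053.8 Mb / 3420 s = 6.156 Mbps.
Audio: 640 kbps = 0.640 Mbps.
Video: 6.156 − 0.640 = 5.516 Mbps.

5.52 Mbps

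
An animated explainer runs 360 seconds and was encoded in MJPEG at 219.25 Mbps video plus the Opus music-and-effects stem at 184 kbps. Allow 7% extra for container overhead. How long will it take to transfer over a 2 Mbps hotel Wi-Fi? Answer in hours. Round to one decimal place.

11.7 hours

Audio: 184 kbps = 0.184 Mbps.
Total bitrate: 219.434 Mbps.
File: 219.434 Mbps × 360 s = 78996.2 Mb.
With 7% container overhead: ×1.07. → 84526.0 Mb.
At 2 Mbps: 84526.0 / 2 = 42263.0 s ≈ 11.7 hours.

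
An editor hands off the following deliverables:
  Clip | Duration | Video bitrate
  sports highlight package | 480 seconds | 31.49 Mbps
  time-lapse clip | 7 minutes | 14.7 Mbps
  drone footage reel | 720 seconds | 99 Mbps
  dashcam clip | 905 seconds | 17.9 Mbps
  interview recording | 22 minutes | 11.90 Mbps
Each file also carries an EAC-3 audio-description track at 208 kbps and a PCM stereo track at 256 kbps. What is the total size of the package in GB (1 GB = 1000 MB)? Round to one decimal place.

Audio total: 208 + 256 = 464 kbps = 0.464 Mbps.
sports highlight package: 31.954 Mbps × 480 s = 15337.9 Mb
time-lapse clip: 15.164 Mbps × 420 s = 6368.9 Mb
drone footage reel: 99.464 Mbps × 720 s = 71614.1 Mb
dashcam clip: 18.364 Mbps × 905 s = 16619.4 Mb
interview recording: 12.364 Mbps × 1320 s = 16320.5 Mb
Total: 126260.8 Mb = 15782.6 MB.
= 15.78 GB.

15.8 GB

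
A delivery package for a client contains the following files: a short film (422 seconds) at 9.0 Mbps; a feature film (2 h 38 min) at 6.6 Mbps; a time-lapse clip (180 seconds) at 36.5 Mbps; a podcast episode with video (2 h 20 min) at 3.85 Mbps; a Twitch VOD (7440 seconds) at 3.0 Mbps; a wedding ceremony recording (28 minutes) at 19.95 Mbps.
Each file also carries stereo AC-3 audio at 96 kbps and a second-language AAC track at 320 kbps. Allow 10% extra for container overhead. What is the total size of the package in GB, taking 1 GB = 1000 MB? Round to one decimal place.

23.7 GB

Audio total: 96 + 320 = 416 kbps = 0.416 Mbps.
short film: 9.416 Mbps × 422 s × 1.10 = 4370.9 Mb
feature film: 7.016 Mbps × 9480 s × 1.10 = 73162.8 Mb
time-lapse clip: 36.916 Mbps × 180 s × 1.10 = 7309.4 Mb
podcast episode with video: 4.266 Mbps × 8400 s × 1.10 = 39417.8 Mb
Twitch VOD: 3.416 Mbps × 7440 s × 1.10 = 27956.5 Mb
wedding ceremony recording: 20.366 Mbps × 1680 s × 1.10 = 37636.4 Mb
Total: 189853.9 Mb = 23731.7 MB.
= 23.73 GB.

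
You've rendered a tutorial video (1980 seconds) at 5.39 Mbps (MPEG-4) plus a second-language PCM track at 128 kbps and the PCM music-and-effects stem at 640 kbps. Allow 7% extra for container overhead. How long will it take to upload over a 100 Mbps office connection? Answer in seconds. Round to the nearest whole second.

Audio total: 128 + 640 = 768 kbps = 0.768 Mbps.
Total bitrate: 6.158 Mbps.
File: 6.158 Mbps × 1980 s = 12192.8 Mb.
With 7% container overhead: ×1.07. → 13046.3 Mb.
At 100 Mbps: 13046.3 / 100 = 130.5 s ≈ 130 seconds.

130 seconds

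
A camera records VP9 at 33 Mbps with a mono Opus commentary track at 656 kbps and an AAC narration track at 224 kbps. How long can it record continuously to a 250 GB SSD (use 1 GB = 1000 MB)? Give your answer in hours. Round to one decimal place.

Audio total: 656 + 224 = 880 kbps = 0.880 Mbps.
Total bitrate: 33 + 0.880 = 33.880 Mbps.
Capacity: 250 GB = 2,000,000 Mb.
Recording time: 2,000,000 / 33.880 = 59,032 s ≈ 16.4 hours.

16.4 hours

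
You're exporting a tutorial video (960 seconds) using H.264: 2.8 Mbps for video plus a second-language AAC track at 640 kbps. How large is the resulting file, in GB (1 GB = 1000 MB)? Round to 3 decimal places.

Audio: 640 kbps = 0.640 Mbps.
Total bitrate: 2.8 + 0.640 = 3.440 Mbps.
Stream data: 3.440 Mbps × 960 s = 3302.4 Mb.
3,302 Mb ÷ 8 = 412.8 MB → 0.4128 GB.

0.413 GB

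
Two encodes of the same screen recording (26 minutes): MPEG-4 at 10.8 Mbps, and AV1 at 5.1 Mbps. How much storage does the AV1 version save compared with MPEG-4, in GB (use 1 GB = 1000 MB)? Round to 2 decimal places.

26 min = 1560 s
MPEG-4: 10.800 Mbps × 1560 s = 16848.0 Mb = 2.106 GB.
AV1: 5.100 Mbps × 1560 s = 7956.0 Mb = 0.995 GB.
Saving: 2.106 − 0.995 = 1.111 GB.

1.11 GB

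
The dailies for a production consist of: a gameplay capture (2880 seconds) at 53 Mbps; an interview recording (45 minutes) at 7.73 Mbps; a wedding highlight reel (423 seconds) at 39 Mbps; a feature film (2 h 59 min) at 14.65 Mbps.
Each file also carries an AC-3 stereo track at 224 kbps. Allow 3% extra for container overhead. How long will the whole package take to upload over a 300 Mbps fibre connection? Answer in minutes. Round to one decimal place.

20.1 minutes

Audio: 224 kbps = 0.224 Mbps.
gameplay capture: 53.224 Mbps × 2880 s × 1.03 = 157883.7 Mb
interview recording: 7.954 Mbps × 2700 s × 1.03 = 22120.1 Mb
wedding highlight reel: 39.224 Mbps × 423 s × 1.03 = 17089.5 Mb
feature film: 14.874 Mbps × 10740 s × 1.03 = 164539.2 Mb
Total: 361632.4 Mb = 45204.1 MB.
At 300 Mbps: 361632.4 / 300 = 1205 s ≈ 20.1 minutes.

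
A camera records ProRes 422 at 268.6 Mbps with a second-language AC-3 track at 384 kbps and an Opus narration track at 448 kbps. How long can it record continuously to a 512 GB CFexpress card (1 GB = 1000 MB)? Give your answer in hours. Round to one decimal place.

4.2 hours

Audio total: 384 + 448 = 832 kbps = 0.832 Mbps.
Total bitrate: 268.6 + 0.832 = 269.432 Mbps.
Capacity: 512 GB = 4,096,000 Mb.
Recording time: 4,096,000 / 269.432 = 15,202 s ≈ 4.22 hours.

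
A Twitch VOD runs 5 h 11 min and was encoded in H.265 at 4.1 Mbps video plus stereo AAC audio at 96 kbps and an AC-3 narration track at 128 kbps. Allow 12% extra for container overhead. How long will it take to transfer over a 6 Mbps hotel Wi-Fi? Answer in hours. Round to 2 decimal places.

4.18 hours

5 h 11 min = 311 min = 18660 s
Audio total: 96 + 128 = 224 kbps = 0.224 Mbps.
Total bitrate: 4.324 Mbps.
File: 4.324 Mbps × 18660 s = 80685.8 Mb.
With 12% container overhead: ×1.12. → 90368.1 Mb.
At 6 Mbps: 90368.1 / 6 = 15061.4 s ≈ 4.18 hours.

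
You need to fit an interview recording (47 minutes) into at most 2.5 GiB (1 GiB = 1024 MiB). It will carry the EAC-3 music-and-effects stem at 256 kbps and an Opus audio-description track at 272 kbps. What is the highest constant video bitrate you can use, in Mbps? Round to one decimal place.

Budget: 2.5 GiB = 21474.8 Mb.
47 min = 2820 s
Total bitrate budget: 21474.8 Mb / 2820 s = 7.615 Mbps.
Audio total: 256 + 272 = 528 kbps = 0.528 Mbps.
Video: 7.615 − 0.528 = 7.087 Mbps.

7.1 Mbps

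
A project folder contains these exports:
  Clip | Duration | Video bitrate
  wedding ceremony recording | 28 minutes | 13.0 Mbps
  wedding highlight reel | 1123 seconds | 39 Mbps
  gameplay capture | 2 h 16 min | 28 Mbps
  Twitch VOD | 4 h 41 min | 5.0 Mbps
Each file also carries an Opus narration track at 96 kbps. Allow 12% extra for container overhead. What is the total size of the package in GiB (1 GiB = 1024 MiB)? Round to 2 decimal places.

Audio: 96 kbps = 0.096 Mbps.
wedding ceremony recording: 13.096 Mbps × 1680 s × 1.12 = 24641.4 Mb
wedding highlight reel: 39.096 Mbps × 1123 s × 1.12 = 49173.4 Mb
gameplay capture: 28.096 Mbps × 8160 s × 1.12 = 256775.0 Mb
Twitch VOD: 5.096 Mbps × 16860 s × 1.12 = 96228.8 Mb
Total: 426818.6 Mb = 53352.3 MB.
= 49.69 GiB.

49.69 GiB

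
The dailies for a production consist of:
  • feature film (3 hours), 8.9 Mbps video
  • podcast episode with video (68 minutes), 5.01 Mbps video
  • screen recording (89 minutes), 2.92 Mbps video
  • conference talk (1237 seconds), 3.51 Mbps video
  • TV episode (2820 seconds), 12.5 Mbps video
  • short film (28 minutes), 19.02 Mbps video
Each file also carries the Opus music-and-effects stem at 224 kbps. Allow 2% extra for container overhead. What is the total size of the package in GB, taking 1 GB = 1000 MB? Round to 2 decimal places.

26.71 GB

Audio: 224 kbps = 0.224 Mbps.
feature film: 9.124 Mbps × 10800 s × 1.02 = 100510.0 Mb
podcast episode with video: 5.234 Mbps × 4080 s × 1.02 = 21781.8 Mb
screen recording: 3.144 Mbps × 5340 s × 1.02 = 17124.7 Mb
conference talk: 3.734 Mbps × 1237 s × 1.02 = 4711.3 Mb
TV episode: 12.724 Mbps × 2820 s × 1.02 = 36599.3 Mb
short film: 19.244 Mbps × 1680 s × 1.02 = 32976.5 Mb
Total: 213703.7 Mb = 26713.0 MB.
= 26.71 GB.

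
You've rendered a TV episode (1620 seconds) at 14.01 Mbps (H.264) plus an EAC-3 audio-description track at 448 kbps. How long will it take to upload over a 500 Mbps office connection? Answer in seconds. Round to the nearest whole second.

Audio: 448 kbps = 0.448 Mbps.
Total bitrate: 14.458 Mbps.
File: 14.458 Mbps × 1620 s = 23422.0 Mb.
At 500 Mbps: 23422.0 / 500 = 46.8 s ≈ 46.8 seconds.

47 seconds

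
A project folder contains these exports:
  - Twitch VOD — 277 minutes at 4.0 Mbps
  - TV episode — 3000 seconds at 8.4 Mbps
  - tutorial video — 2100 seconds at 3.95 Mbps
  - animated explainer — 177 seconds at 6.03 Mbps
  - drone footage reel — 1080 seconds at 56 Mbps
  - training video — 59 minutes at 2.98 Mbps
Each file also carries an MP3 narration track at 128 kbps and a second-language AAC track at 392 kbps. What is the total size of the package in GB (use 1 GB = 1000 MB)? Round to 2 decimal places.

23.23 GB

Audio total: 128 + 392 = 520 kbps = 0.520 Mbps.
Twitch VOD: 4.520 Mbps × 16620 s = 75122.4 Mb
TV episode: 8.920 Mbps × 3000 s = 26760.0 Mb
tutorial video: 4.470 Mbps × 2100 s = 9387.0 Mb
animated explainer: 6.550 Mbps × 177 s = 1159.3 Mb
drone footage reel: 56.520 Mbps × 1080 s = 61041.6 Mb
training video: 3.500 Mbps × 3540 s = 12390.0 Mb
Total: 185860.4 Mb = 23232.5 MB.
= 23.23 GB.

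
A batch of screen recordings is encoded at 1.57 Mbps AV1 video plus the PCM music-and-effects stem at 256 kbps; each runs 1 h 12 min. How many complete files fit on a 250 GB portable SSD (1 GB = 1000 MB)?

253

1 h 12 min = 72 min = 4320 s
Audio: 256 kbps = 0.256 Mbps.
Total bitrate: 1.826 Mbps.
Per item: 1.826 Mbps × 4320 s = 7,888 Mb = 986.0 MB.
Capacity: 250 GB = 2,000,000 Mb; 253.54 items → 253 complete.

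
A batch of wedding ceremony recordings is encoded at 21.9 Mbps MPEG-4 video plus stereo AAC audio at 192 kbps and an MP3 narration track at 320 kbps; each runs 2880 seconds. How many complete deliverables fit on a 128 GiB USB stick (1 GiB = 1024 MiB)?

Audio total: 192 + 320 = 512 kbps = 0.512 Mbps.
Total bitrate: 22.412 Mbps.
Per item: 22.412 Mbps × 2880 s = 64,547 Mb = 8,068 MB.
Capacity: 128 GiB = 1,099,512 Mb; 17.03 items → 17 complete.

17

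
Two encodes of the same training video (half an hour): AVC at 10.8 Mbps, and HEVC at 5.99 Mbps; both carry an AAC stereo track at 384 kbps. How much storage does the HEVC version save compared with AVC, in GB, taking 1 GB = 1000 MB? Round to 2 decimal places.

30 min = 1800 s
Audio: 384 kbps = 0.384 Mbps.
AVC: 11.184 Mbps × 1800 s = 20131.2 Mb = 2.516 GB.
HEVC: 6.374 Mbps × 1800 s = 11473.2 Mb = 1.434 GB.
Saving: 2.516 − 1.434 = 1.082 GB.

1.08 GB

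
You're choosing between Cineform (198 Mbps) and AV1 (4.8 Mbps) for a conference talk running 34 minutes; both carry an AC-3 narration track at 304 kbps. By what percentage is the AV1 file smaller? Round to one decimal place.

34 min = 2040 s
Audio: 304 kbps = 0.304 Mbps.
Cineform: 198.304 Mbps × 2040 s = 404540.2 Mb = 50.568 GB.
AV1: 5.104 Mbps × 2040 s = 10412.2 Mb = 1.302 GB.
Reduction: (1 − 1.302/50.568) × 100 = 97.43%.

97.4%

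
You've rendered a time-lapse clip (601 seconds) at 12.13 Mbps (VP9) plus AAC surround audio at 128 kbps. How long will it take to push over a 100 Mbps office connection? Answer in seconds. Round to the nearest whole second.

Audio: 128 kbps = 0.128 Mbps.
Total bitrate: 12.258 Mbps.
File: 12.258 Mbps × 601 s = 7367.1 Mb.
At 100 Mbps: 7367.1 / 100 = 73.7 s ≈ 73.7 seconds.

74 seconds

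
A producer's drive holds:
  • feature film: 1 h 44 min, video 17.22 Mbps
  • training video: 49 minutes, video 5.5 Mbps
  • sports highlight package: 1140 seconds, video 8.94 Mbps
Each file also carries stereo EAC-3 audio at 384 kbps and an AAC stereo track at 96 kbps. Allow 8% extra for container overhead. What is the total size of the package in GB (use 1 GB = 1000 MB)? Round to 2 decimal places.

Audio total: 384 + 96 = 480 kbps = 0.480 Mbps.
feature film: 17.700 Mbps × 6240 s × 1.08 = 119283.8 Mb
training video: 5.980 Mbps × 2940 s × 1.08 = 18987.7 Mb
sports highlight package: 9.420 Mbps × 1140 s × 1.08 = 11597.9 Mb
Total: 149869.4 Mb = 18733.7 MB.
= 18.73 GB.

18.73 GB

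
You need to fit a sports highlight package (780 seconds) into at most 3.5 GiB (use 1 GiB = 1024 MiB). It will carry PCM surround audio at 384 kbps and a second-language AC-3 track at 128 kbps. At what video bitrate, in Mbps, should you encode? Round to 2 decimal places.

38.03 Mbps

Budget: 3.5 GiB = 30064.8 Mb.
Total bitrate budget: 30064.8 Mb / 780 s = 38.545 Mbps.
Audio total: 384 + 128 = 512 kbps = 0.512 Mbps.
Video: 38.545 − 0.512 = 38.033 Mbps.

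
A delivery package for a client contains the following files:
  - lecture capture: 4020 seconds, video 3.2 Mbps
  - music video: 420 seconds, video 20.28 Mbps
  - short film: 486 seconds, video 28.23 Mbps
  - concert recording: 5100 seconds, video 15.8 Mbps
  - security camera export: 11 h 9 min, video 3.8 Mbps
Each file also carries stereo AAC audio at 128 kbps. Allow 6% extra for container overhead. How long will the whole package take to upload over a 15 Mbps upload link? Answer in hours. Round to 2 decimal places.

5.39 hours

Audio: 128 kbps = 0.128 Mbps.
lecture capture: 3.328 Mbps × 4020 s × 1.06 = 14181.3 Mb
music video: 20.408 Mbps × 420 s × 1.06 = 9085.6 Mb
short film: 28.358 Mbps × 486 s × 1.06 = 14608.9 Mb
concert recording: 15.928 Mbps × 5100 s × 1.06 = 86106.8 Mb
security camera export: 3.928 Mbps × 40140 s × 1.06 = 167130.1 Mb
Total: 291112.7 Mb = 36389.1 MB.
At 15 Mbps: 291112.7 / 15 = 19408 s ≈ 5.39 hours.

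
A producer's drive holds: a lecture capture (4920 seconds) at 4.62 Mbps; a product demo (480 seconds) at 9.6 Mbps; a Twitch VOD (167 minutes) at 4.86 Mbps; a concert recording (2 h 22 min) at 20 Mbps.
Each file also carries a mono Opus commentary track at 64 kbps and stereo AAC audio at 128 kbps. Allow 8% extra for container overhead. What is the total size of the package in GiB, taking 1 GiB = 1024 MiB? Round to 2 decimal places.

Audio total: 64 + 128 = 192 kbps = 0.192 Mbps.
lecture capture: 4.812 Mbps × 4920 s × 1.08 = 25569.0 Mb
product demo: 9.792 Mbps × 480 s × 1.08 = 5076.2 Mb
Twitch VOD: 5.052 Mbps × 10020 s × 1.08 = 54670.7 Mb
concert recording: 20.192 Mbps × 8520 s × 1.08 = 185798.7 Mb
Total: 271114.6 Mb = 33889.3 MB.
= 31.56 GiB.

31.56 GiB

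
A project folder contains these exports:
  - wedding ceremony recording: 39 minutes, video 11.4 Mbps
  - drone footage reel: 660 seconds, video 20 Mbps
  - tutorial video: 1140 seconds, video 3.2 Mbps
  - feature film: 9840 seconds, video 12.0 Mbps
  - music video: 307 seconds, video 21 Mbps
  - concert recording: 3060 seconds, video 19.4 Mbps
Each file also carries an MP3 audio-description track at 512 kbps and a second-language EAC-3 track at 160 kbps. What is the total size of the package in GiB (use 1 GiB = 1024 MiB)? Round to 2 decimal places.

Audio total: 512 + 160 = 672 kbps = 0.672 Mbps.
wedding ceremony recording: 12.072 Mbps × 2340 s = 28248.5 Mb
drone footage reel: 20.672 Mbps × 660 s = 13643.5 Mb
tutorial video: 3.872 Mbps × 1140 s = 4414.1 Mb
feature film: 12.672 Mbps × 9840 s = 124692.5 Mb
music video: 21.672 Mbps × 307 s = 6653.3 Mb
concert recording: 20.072 Mbps × 3060 s = 61420.3 Mb
Total: 239072.2 Mb = 29884.0 MB.
= 27.83 GiB.

27.83 GiB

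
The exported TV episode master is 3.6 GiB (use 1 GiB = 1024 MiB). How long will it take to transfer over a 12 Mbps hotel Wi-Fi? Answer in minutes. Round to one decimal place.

42.9 minutes

File: 3.6 GiB = 30923.8 Mb.
At 12 Mbps: 30923.8 / 12 = 2577.0 s ≈ 42.9 minutes.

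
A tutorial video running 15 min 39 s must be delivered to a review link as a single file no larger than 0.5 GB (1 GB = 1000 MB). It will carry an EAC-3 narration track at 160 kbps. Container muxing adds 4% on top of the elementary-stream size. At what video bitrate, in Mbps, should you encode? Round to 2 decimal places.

3.94 Mbps

Budget: 0.5 GB = 4000.0 Mb.
Stream payload after overhead: 4000.0 / 1.04 = 3846.2 Mb.
15 min 39 s = 939 s
Total bitrate budget: 3846.2 Mb / 939 s = 4.096 Mbps.
Audio: 160 kbps = 0.160 Mbps.
Video: 4.096 − 0.160 = 3.936 Mbps.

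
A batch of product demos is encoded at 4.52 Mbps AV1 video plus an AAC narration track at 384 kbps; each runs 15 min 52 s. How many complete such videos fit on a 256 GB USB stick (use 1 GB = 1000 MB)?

15 min 52 s = 952 s
Audio: 384 kbps = 0.384 Mbps.
Total bitrate: 4.904 Mbps.
Per item: 4.904 Mbps × 952 s = 4,669 Mb = 583.6 MB.
Capacity: 256 GB = 2,048,000 Mb; 438.67 items → 438 complete.

438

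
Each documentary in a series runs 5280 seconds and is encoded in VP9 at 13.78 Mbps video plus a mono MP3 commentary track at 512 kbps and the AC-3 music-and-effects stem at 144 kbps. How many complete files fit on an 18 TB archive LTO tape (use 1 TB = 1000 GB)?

1889

Audio total: 512 + 144 = 656 kbps = 0.656 Mbps.
Total bitrate: 14.436 Mbps.
Per item: 14.436 Mbps × 5280 s = 76,222 Mb = 9,528 MB.
Capacity: 18 TB = 144,000,000 Mb; 1889.22 items → 1889 complete.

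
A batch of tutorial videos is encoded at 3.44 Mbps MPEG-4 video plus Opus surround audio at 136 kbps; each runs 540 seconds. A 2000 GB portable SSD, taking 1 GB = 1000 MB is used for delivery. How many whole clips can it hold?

8285

Audio: 136 kbps = 0.136 Mbps.
Total bitrate: 3.576 Mbps.
Per item: 3.576 Mbps × 540 s = 1,931 Mb = 241.4 MB.
Capacity: 2000 GB = 16,000,000 Mb; 8285.69 items → 8285 complete.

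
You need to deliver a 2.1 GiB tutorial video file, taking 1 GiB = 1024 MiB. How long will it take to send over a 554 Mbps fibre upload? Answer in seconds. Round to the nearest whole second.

33 seconds

File: 2.1 GiB = 18038.9 Mb.
At 554 Mbps: 18038.9 / 554 = 32.6 s ≈ 32.6 seconds.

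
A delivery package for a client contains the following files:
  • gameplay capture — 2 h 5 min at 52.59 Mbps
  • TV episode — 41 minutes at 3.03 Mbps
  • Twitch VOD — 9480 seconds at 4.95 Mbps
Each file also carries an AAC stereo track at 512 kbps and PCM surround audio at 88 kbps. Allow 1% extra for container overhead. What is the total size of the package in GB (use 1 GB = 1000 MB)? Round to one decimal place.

Audio total: 512 + 88 = 600 kbps = 0.600 Mbps.
gameplay capture: 53.190 Mbps × 7500 s × 1.01 = 402914.2 Mb
TV episode: 3.630 Mbps × 2460 s × 1.01 = 9019.1 Mb
Twitch VOD: 5.550 Mbps × 9480 s × 1.01 = 53140.1 Mb
Total: 465073.5 Mb = 58134.2 MB.
= 58.13 GB.

58.1 GB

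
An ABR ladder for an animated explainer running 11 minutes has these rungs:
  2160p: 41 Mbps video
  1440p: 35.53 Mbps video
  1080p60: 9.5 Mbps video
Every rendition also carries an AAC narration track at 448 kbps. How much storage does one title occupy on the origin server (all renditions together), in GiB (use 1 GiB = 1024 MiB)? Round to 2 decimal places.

11 min = 660 s
Audio: 448 kbps = 0.448 Mbps.
Sum of rendition bitrates: (41+0.448) + (35.53+0.448) + (9.5+0.448) = 87.374 Mbps.
× 660 s = 57,667 Mb = 7,208 MB = 6.713 GiB.

6.71 GiB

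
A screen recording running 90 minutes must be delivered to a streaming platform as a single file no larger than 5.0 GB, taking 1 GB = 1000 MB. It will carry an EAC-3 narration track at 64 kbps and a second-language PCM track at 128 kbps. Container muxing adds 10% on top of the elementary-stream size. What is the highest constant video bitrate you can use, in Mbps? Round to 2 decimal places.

Budget: 5.0 GB = 40000.0 Mb.
Stream payload after overhead: 40000.0 / 1.10 = 36363.6 Mb.
90 min = 5400 s
Total bitrate budget: 36363.6 Mb / 5400 s = 6.734 Mbps.
Audio total: 64 + 128 = 192 kbps = 0.192 Mbps.
Video: 6.734 − 0.192 = 6.542 Mbps.

6.54 Mbps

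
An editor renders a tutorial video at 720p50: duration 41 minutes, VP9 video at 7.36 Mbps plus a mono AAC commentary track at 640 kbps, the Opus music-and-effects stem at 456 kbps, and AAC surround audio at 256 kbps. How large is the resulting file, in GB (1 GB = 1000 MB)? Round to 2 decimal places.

2.68 GB

41 min = 2460 s
Audio total: 640 + 456 + 256 = 1352 kbps = 1.352 Mbps.
Total bitrate: 7.36 + 1.352 = 8.712 Mbps.
Stream data: 8.712 Mbps × 2460 s = 21431.5 Mb.
21,432 Mb ÷ 8 = 2,679 MB → 2.679 GB.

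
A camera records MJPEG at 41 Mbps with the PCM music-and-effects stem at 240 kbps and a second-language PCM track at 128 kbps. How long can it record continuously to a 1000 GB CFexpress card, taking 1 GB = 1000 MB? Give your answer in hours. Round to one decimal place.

Audio total: 240 + 128 = 368 kbps = 0.368 Mbps.
Total bitrate: 41 + 0.368 = 41.368 Mbps.
Capacity: 1000 GB = 8,000,000 Mb.
Recording time: 8,000,000 / 41.368 = 193,386 s ≈ 53.7 hours.

53.7 hours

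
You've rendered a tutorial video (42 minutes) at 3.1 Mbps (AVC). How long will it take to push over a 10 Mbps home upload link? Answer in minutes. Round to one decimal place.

42 min = 2520 s
File: 3.100 Mbps × 2520 s = 7812.0 Mb.
At 10 Mbps: 7812.0 / 10 = 781.2 s ≈ 13 minutes.

13.0 minutes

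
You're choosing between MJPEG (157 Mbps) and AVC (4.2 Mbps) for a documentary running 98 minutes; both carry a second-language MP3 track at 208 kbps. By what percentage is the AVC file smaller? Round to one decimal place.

98 min = 5880 s
Audio: 208 kbps = 0.208 Mbps.
MJPEG: 157.208 Mbps × 5880 s = 924383.0 Mb = 115.548 GB.
AVC: 4.408 Mbps × 5880 s = 25919.0 Mb = 3.240 GB.
Reduction: (1 − 3.240/115.548) × 100 = 97.20%.

97.2%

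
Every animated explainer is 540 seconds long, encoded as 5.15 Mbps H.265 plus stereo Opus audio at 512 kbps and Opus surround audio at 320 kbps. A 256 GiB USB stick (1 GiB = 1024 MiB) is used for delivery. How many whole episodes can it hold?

Audio total: 512 + 320 = 832 kbps = 0.832 Mbps.
Total bitrate: 5.982 Mbps.
Per item: 5.982 Mbps × 540 s = 3,230 Mb = 403.8 MB.
Capacity: 256 GiB = 2,199,023 Mb; 680.75 items → 680 complete.

680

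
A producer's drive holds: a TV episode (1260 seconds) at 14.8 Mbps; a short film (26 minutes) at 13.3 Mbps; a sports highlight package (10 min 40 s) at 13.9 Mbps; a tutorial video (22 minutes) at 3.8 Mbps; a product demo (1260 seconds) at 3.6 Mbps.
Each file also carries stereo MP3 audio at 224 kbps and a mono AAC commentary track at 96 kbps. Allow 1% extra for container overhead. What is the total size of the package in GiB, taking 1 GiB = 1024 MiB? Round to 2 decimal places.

7.03 GiB

Audio total: 224 + 96 = 320 kbps = 0.320 Mbps.
TV episode: 15.120 Mbps × 1260 s × 1.01 = 19241.7 Mb
short film: 13.620 Mbps × 1560 s × 1.01 = 21459.7 Mb
sports highlight package: 14.220 Mbps × 640 s × 1.01 = 9191.8 Mb
tutorial video: 4.120 Mbps × 1320 s × 1.01 = 5492.8 Mb
product demo: 3.920 Mbps × 1260 s × 1.01 = 4988.6 Mb
Total: 60374.6 Mb = 7546.8 MB.
= 7.029 GiB.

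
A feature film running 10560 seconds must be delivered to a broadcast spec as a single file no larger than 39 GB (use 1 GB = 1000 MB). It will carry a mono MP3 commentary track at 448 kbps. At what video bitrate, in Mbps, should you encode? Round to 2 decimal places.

Budget: 39 GB = 312000.0 Mb.
Total bitrate budget: 312000.0 Mb / 10560 s = 29.545 Mbps.
Audio: 448 kbps = 0.448 Mbps.
Video: 29.545 − 0.448 = 29.097 Mbps.

29.10 Mbps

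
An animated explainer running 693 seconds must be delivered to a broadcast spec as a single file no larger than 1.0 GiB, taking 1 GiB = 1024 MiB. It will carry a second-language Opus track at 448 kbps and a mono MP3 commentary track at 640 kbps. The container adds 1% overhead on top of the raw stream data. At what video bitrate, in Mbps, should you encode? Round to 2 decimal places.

11.18 Mbps

Budget: 1.0 GiB = 8589.9 Mb.
Stream payload after overhead: 8589.9 / 1.01 = 8504.9 Mb.
Total bitrate budget: 8504.9 Mb / 693 s = 12.273 Mbps.
Audio total: 448 + 640 = 1088 kbps = 1.088 Mbps.
Video: 12.273 − 1.088 = 11.185 Mbps.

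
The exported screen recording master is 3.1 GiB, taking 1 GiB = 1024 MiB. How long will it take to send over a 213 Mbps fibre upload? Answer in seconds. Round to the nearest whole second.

File: 3.1 GiB = 26628.8 Mb.
At 213 Mbps: 26628.8 / 213 = 125.0 s ≈ 125 seconds.

125 seconds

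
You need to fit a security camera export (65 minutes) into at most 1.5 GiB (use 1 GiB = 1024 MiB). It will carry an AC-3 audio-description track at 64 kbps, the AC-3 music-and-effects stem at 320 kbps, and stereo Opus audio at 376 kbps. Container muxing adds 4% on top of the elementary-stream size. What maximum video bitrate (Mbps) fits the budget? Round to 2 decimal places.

Budget: 1.5 GiB = 12884.9 Mb.
Stream payload after overhead: 12884.9 / 1.04 = 12389.3 Mb.
65 min = 3900 s
Total bitrate budget: 12389.3 Mb / 3900 s = 3.177 Mbps.
Audio total: 64 + 320 + 376 = 760 kbps = 0.760 Mbps.
Video: 3.177 − 0.760 = 2.417 Mbps.

2.42 Mbps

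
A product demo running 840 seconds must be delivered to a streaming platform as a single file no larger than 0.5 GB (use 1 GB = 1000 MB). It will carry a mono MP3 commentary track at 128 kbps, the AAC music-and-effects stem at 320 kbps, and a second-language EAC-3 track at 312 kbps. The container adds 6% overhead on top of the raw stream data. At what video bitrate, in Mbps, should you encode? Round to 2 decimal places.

3.73 Mbps

Budget: 0.5 GB = 4000.0 Mb.
Stream payload after overhead: 4000.0 / 1.06 = 3773.6 Mb.
Total bitrate budget: 3773.6 Mb / 840 s = 4.492 Mbps.
Audio total: 128 + 320 + 312 = 760 kbps = 0.760 Mbps.
Video: 4.492 − 0.760 = 3.732 Mbps.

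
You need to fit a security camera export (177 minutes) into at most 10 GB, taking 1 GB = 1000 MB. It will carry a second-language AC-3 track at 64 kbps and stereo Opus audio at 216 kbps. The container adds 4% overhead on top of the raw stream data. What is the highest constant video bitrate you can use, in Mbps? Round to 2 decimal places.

Budget: 10 GB = 80000.0 Mb.
Stream payload after overhead: 80000.0 / 1.04 = 76923.1 Mb.
177 min = 10620 s
Total bitrate budget: 76923.1 Mb / 10620 s = 7.243 Mbps.
Audio total: 64 + 216 = 280 kbps = 0.280 Mbps.
Video: 7.243 − 0.280 = 6.963 Mbps.

6.96 Mbps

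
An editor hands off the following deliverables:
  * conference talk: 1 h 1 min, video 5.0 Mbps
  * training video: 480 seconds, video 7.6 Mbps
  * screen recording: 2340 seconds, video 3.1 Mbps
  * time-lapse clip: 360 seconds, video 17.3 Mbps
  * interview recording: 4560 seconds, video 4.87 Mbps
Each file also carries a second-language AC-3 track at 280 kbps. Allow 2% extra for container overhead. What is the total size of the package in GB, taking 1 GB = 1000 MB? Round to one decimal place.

7.8 GB

Audio: 280 kbps = 0.280 Mbps.
conference talk: 5.280 Mbps × 3660 s × 1.02 = 19711.3 Mb
training video: 7.880 Mbps × 480 s × 1.02 = 3858.0 Mb
screen recording: 3.380 Mbps × 2340 s × 1.02 = 8067.4 Mb
time-lapse clip: 17.580 Mbps × 360 s × 1.02 = 6455.4 Mb
interview recording: 5.150 Mbps × 4560 s × 1.02 = 23953.7 Mb
Total: 62045.8 Mb = 7755.7 MB.
= 7.756 GB.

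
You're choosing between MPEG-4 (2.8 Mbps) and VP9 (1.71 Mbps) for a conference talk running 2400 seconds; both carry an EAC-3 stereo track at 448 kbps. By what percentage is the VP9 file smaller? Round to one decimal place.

Audio: 448 kbps = 0.448 Mbps.
MPEG-4: 3.248 Mbps × 2400 s = 7795.2 Mb = 0.907 GiB.
VP9: 2.158 Mbps × 2400 s = 5179.2 Mb = 0.603 GiB.
Reduction: (1 − 0.603/0.907) × 100 = 33.56%.

33.6%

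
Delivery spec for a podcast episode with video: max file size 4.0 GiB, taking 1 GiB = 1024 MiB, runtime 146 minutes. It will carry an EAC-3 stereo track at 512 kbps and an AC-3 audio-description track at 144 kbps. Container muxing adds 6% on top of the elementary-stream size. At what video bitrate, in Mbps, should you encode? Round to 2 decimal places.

3.04 Mbps

Budget: 4.0 GiB = 34359.7 Mb.
Stream payload after overhead: 34359.7 / 1.06 = 32414.8 Mb.
146 min = 8760 s
Total bitrate budget: 32414.8 Mb / 8760 s = 3.700 Mbps.
Audio total: 512 + 144 = 656 kbps = 0.656 Mbps.
Video: 3.700 − 0.656 = 3.044 Mbps.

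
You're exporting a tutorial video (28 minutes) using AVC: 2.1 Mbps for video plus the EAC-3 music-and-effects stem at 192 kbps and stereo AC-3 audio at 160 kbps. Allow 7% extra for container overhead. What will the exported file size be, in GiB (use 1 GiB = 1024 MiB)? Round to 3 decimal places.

28 min = 1680 s
Audio total: 192 + 160 = 352 kbps = 0.352 Mbps.
Total bitrate: 2.1 + 0.352 = 2.452 Mbps.
Stream data: 2.452 Mbps × 1680 s = 4119.4 Mb.
With 7% container overhead: ×1.07.
4,408 Mb = 550,964,400 bytes ÷ 1,073,741,824 = 0.5131 GiB.

0.513 GiB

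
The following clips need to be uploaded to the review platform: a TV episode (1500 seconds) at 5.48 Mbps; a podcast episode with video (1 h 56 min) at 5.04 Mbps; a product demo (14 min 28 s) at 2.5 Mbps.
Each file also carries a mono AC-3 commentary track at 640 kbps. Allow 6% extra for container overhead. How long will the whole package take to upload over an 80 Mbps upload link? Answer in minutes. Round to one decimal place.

11.4 minutes

Audio: 640 kbps = 0.640 Mbps.
TV episode: 6.120 Mbps × 1500 s × 1.06 = 9730.8 Mb
podcast episode with video: 5.680 Mbps × 6960 s × 1.06 = 41904.8 Mb
product demo: 3.140 Mbps × 868 s × 1.06 = 2889.1 Mb
Total: 54524.6 Mb = 6815.6 MB.
At 80 Mbps: 54524.6 / 80 = 682 s ≈ 11.4 minutes.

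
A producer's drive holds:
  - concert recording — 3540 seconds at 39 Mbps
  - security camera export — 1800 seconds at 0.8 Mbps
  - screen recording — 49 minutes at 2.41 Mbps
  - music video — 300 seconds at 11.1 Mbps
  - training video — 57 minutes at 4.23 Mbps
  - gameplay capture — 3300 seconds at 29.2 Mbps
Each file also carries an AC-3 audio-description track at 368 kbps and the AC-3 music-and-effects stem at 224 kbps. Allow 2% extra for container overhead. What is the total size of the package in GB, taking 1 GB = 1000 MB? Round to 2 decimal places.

34.40 GB

Audio total: 368 + 224 = 592 kbps = 0.592 Mbps.
concert recording: 39.592 Mbps × 3540 s × 1.02 = 142958.8 Mb
security camera export: 1.392 Mbps × 1800 s × 1.02 = 2555.7 Mb
screen recording: 3.002 Mbps × 2940 s × 1.02 = 9002.4 Mb
music video: 11.692 Mbps × 300 s × 1.02 = 3577.8 Mb
training video: 4.822 Mbps × 3420 s × 1.02 = 16821.1 Mb
gameplay capture: 29.792 Mbps × 3300 s × 1.02 = 100279.9 Mb
Total: 275195.6 Mb = 34399.4 MB.
= 34.40 GB.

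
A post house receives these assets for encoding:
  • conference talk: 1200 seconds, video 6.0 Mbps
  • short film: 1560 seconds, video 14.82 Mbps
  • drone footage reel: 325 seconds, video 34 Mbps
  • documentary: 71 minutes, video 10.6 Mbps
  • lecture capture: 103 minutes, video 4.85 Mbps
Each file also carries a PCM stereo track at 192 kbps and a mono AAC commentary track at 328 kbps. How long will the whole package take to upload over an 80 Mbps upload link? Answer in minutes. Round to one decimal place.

Audio total: 192 + 328 = 520 kbps = 0.520 Mbps.
conference talk: 6.520 Mbps × 1200 s = 7824.0 Mb
short film: 15.340 Mbps × 1560 s = 23930.4 Mb
drone footage reel: 34.520 Mbps × 325 s = 11219.0 Mb
documentary: 11.120 Mbps × 4260 s = 47371.2 Mb
lecture capture: 5.370 Mbps × 6180 s = 33186.6 Mb
Total: 123531.2 Mb = 15441.4 MB.
At 80 Mbps: 123531.2 / 80 = 1544 s ≈ 25.7 minutes.

25.7 minutes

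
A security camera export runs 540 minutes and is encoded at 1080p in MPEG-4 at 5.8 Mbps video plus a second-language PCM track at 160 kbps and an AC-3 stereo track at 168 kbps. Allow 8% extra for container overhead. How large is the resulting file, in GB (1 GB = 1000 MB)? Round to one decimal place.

540 min = 32400 s
Audio total: 160 + 168 = 328 kbps = 0.328 Mbps.
Total bitrate: 5.8 + 0.328 = 6.128 Mbps.
Stream data: 6.128 Mbps × 32400 s = 198547.2 Mb.
With 8% container overhead: ×1.08.
214,431 Mb ÷ 8 = 26,804 MB → 26.80 GB.

26.8 GB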